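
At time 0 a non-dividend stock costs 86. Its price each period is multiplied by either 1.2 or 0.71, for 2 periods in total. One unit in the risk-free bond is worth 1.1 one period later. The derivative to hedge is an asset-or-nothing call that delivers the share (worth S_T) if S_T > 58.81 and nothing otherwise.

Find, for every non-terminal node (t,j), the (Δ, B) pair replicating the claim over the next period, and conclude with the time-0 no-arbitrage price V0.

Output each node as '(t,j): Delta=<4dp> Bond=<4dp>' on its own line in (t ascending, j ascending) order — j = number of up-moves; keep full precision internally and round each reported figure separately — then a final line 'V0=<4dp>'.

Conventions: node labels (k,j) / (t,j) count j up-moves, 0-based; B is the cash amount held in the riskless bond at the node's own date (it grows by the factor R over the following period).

(0,0): Delta=1.1909 Bond=-17.9068
(1,0): Delta=2.4490 Bond=-96.5178
(1,1): Delta=1.0000 Bond=0.0000
V0=84.5078

Since d<R<u, set p* = (R−d)/(u−d) = 0.7959; price each node as the discounted p*-expectation of its children.
Payoffs at expiry: V(2,0)=0.0000, V(2,1)=73.2720, V(2,2)=123.8400
Node (1,0) S=61.0600: V=(p*·73.2720+(1−p*)·0.0000)/1.1=53.0168; Δ=(73.2720−0.0000)/(73.2720−43.3526)=2.4490; B=V−Δ·S=-96.5178
Node (1,1) S=103.2000: V=(p*·123.8400+(1−p*)·73.2720)/1.1=103.2000; Δ=(123.8400−73.2720)/(123.8400−73.2720)=1.0000; B=V−Δ·S=0.0000
Node (0,0) S=86.0000: V=(p*·103.2000+(1−p*)·53.0168)/1.1=84.5078; Δ=(103.2000−53.0168)/(103.2000−61.0600)=1.1909; B=V−Δ·S=-17.9068
As a check, the time-0 holding Δ(0,0)·S0 + B(0,0) comes to 84.5078 — exactly V0.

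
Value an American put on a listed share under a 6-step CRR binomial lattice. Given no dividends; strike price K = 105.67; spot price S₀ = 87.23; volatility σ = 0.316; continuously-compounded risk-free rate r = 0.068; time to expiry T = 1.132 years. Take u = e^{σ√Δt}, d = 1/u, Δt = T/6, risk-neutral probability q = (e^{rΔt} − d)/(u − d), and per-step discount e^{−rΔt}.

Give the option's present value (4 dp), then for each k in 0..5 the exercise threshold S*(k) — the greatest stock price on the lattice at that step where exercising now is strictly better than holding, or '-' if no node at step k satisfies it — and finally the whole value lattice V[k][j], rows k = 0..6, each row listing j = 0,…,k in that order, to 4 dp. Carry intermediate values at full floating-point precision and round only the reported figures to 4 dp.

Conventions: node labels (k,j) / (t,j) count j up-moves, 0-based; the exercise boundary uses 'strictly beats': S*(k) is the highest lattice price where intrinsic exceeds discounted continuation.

Δt=0.18867  u=1.14712  d=0.87175  q=0.51263  discount=0.98725
step 6 (expiry): payoffs max(K−S,0) = 67.3870 55.2937 39.3803 18.4400 0.0000 0.0000 0.0000
step 5: (k=5,j=0): S=43.9153, K−S=61.7547, hold=60.4077 ⇒ V=61.7547 exercise | (k=5,j=1): S=57.7878, K−S=47.8822, hold=46.5352 ⇒ V=47.8822 exercise | (k=5,j=2): S=76.0424, K−S=29.6276, hold=28.2806 ⇒ V=29.6276 exercise | (k=5,j=3): S=100.0635, K−S=5.6065, hold=8.8726 ⇒ V=8.8726 continue | (k=5,j=4): S=131.6727, K−S=0.0000, hold=0.0000 ⇒ V=0.0000 continue | (k=5,j=5): S=173.2670, K−S=0.0000, hold=0.0000 ⇒ V=0.0000 continue  boundary S*=76.0424
step 4: (k=4,j=0): S=50.3763, K−S=55.2937, hold=53.9467 ⇒ V=55.2937 exercise | (k=4,j=1): S=66.2897, K−S=39.3803, hold=38.0333 ⇒ V=39.3803 exercise | (k=4,j=2): S=87.2300, K−S=18.4400, hold=18.7459 ⇒ V=18.7459 continue | (k=4,j=3): S=114.7852, K−S=0.0000, hold=4.2691 ⇒ V=4.2691 continue | (k=4,j=4): S=151.0448, K−S=0.0000, hold=0.0000 ⇒ V=0.0000 continue  boundary S*=66.2897
step 3: (k=3,j=0): S=57.7878, K−S=47.8822, hold=46.5352 ⇒ V=47.8822 exercise | (k=3,j=1): S=76.0424, K−S=29.6276, hold=28.4354 ⇒ V=29.6276 exercise | (k=3,j=2): S=100.0635, K−S=5.6065, hold=11.1804 ⇒ V=11.1804 continue | (k=3,j=3): S=131.6727, K−S=0.0000, hold=2.0541 ⇒ V=2.0541 continue  boundary S*=76.0424
step 2: (k=2,j=0): S=66.2897, K−S=39.3803, hold=38.0333 ⇒ V=39.3803 exercise | (k=2,j=1): S=87.2300, K−S=18.4400, hold=19.9139 ⇒ V=19.9139 continue | (k=2,j=2): S=114.7852, K−S=0.0000, hold=6.4191 ⇒ V=6.4191 continue  boundary S*=66.2897
step 1: (k=1,j=0): S=76.0424, K−S=29.6276, hold=29.0265 ⇒ V=29.6276 exercise | (k=1,j=1): S=100.0635, K−S=5.6065, hold=12.8304 ⇒ V=12.8304 continue  boundary S*=76.0424
step 0: (k=0,j=0): S=87.2300, K−S=18.4400, hold=20.7490 ⇒ V=20.7490 continue  boundary S*=-

price = 20.7490
boundary = - 76.0424 66.2897 76.0424 66.2897 76.0424
tree:
20.7490
29.6276 12.8304
39.3803 19.9139 6.4191
47.8822 29.6276 11.1804 2.0541
55.2937 39.3803 18.7459 4.2691 0.0000
61.7547 47.8822 29.6276 8.8726 0.0000 0.0000
67.3870 55.2937 39.3803 18.4400 0.0000 0.0000 0.0000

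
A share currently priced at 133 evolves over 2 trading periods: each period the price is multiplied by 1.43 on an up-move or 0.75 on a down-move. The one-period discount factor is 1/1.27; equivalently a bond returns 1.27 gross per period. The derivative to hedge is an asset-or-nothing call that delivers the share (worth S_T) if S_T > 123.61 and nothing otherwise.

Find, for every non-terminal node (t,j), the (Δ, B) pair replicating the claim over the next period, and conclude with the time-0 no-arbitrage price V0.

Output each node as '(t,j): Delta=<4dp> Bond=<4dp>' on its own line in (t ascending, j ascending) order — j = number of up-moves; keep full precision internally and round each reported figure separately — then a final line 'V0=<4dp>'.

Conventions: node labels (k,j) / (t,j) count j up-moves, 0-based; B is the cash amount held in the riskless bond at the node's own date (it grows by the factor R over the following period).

(0,0): Delta=1.1533 Bond=-22.9512
(1,0): Delta=2.1029 Bond=-123.8790
(1,1): Delta=1.0000 Bond=0.0000
V0=130.4320

The replicating-portfolio and risk-neutral prices coincide; use p* = (1.27−0.75)/(1.43−0.75) = 0.7647 for the latter.
Expiry values: V(2,0)=0.0000, V(2,1)=142.6425, V(2,2)=271.9717
Node (1,0) S=99.7500: V=(p*·142.6425+(1−p*)·0.0000)/1.27=85.8894; Δ=(142.6425−0.0000)/(142.6425−74.8125)=2.1029; B=V−Δ·S=-123.8790
Node (1,1) S=190.1900: V=(p*·271.9717+(1−p*)·142.6425)/1.27=190.1900; Δ=(271.9717−142.6425)/(271.9717−142.6425)=1.0000; B=V−Δ·S=0.0000
Node (0,0) S=133.0000: V=(p*·190.1900+(1−p*)·85.8894)/1.27=130.4320; Δ=(190.1900−85.8894)/(190.1900−99.7500)=1.1533; B=V−Δ·S=-22.9512
Check: Δ(0,0)·S0 + B(0,0) = 130.4320 = V0.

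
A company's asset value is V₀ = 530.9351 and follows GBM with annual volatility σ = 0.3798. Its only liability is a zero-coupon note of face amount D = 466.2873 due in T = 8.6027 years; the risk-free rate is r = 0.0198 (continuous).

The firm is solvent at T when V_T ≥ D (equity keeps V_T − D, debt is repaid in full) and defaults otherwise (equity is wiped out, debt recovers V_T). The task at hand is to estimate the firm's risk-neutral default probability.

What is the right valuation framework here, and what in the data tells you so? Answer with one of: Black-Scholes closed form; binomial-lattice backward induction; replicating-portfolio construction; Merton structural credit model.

Key observation: with the firm-asset dynamics (V₀ = 530.9351) and a single zero-coupon liability of face 466.2873 given, debt value, spread, and default probability all derive from the option view of the balance sheet.

framework: Merton structural credit model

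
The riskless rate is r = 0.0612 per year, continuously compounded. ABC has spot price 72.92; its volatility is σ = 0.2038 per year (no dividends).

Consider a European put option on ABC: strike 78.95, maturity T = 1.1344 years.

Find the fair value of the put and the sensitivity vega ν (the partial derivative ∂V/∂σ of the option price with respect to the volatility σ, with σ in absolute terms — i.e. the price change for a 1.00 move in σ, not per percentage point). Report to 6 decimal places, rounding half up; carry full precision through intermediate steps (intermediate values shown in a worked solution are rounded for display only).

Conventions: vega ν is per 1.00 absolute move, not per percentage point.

σ√T = 0.2038·√1.1344 = 0.217064
d₁ = (ln(S/K) + (r+σ²/2)T) / (σ√T) = (ln(72.92/78.95) + (0.0612+0.2038²/2)·1.1344) / 0.217064 = (-0.079452 + 0.092984) / 0.217064 = 0.062340
d₂ = d₁ − σ√T = 0.062340 − 0.217064 = -0.154723
e^{−rT} = 0.932930
N(−d₁) = 0.475146,  N(−d₂) = 0.561480
Put price V = K·e^{−rT}·N(−d₂) − S·N(−d₁) = 41.355727 − 34.647640 = 6.708087
φ(d₁) = (1/√(2π))·e^{−d₁²/2} = 0.398168
ν = S·φ(d₁)·√T = 30.924019

price = 6.708087
ν = 30.924019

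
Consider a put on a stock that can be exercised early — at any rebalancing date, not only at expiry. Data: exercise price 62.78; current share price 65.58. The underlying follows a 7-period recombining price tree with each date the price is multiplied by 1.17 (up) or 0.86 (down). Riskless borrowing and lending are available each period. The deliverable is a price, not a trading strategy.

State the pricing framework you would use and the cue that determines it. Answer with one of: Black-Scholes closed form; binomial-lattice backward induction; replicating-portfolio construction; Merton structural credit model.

framework: binomial-lattice backward induction

Key observation: the defining feature is the embedded early-exercise option across 7 discrete dates on the spot-65.58 tree; pricing the strike-62.78 put means working backward with an exercise test at every node.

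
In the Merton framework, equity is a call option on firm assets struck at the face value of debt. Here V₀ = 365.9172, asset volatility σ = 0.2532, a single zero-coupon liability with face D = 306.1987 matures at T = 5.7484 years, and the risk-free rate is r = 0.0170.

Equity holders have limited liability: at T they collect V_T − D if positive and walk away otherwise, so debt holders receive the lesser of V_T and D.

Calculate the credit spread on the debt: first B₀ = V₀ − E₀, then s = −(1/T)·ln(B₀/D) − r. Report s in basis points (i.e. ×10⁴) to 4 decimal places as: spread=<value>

Work the structural quantities from V₀ = 365.9172 against face 306.1987:
d₁ = [ln(V₀/D) + (r + σ²/2)T] / (σ√T)
   = [ln(365.9172/306.1987) + (0.0170 + 0.5·0.2532²)·5.7484] / (0.2532·√5.7484)
   = [0.178173 + 0.281988] / 0.607068 = 0.758006
d₂ = d₁ − σ√T = 0.758006 − 0.607068 = 0.150939
N(d₁) = 0.775776,  N(d₂) = 0.559988,  e^(−rT) = 0.906900
E₀ = V₀·N(d₁) − D·e^(−rT)·N(d₂)
   = 365.9172·0.775776 − 306.1987·0.906900·0.559988 = 128.365948
B₀ = V₀ − E₀ = 365.9172 − 128.365948 = 237.551252
spread = −(1/T)·ln(B₀/D) − r = −(1/5.7484)·ln(237.551252/306.1987) − 0.0170 = 0.02716026
in basis points: 0.02716026 × 10⁴ = 271.6026 bp

spread=271.6026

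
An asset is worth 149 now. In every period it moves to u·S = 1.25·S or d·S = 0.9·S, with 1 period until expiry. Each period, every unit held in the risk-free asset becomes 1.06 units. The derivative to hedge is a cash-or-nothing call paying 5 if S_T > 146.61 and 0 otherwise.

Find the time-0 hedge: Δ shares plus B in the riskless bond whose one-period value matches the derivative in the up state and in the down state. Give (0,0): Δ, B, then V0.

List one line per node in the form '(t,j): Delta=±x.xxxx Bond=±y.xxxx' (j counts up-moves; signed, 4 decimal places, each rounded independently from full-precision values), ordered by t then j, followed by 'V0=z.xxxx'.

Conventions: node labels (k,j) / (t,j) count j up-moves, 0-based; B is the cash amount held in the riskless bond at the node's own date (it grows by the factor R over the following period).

(0,0): Delta=0.0959 Bond=-12.1294
V0=2.1563

Since d<R<u, set p* = (R−d)/(u−d) = 0.4571; price each node as the discounted p*-expectation of its children.
Payoffs at expiry: V(1,0)=0.0000, V(1,1)=5.0000
  t=0,j=0: stock 149.0000 → up 186.2500 (V=5.0000), down 134.1000 (V=0.0000). Price 2.1563; hedge Δ=0.0959, bond B=-12.1294.
Sanity check at the root: Δ(0,0)·S0 + B(0,0) reproduces V0 = 2.1563.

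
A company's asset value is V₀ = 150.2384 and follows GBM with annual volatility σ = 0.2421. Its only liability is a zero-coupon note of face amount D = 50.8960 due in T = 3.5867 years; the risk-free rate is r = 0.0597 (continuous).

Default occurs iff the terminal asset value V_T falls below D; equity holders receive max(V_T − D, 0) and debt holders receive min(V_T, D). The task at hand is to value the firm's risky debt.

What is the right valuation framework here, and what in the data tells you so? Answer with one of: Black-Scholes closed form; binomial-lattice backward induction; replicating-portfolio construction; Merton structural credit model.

Key observation: a levered firm with one bullet debt due at 3.5867 years is the canonical structural-credit setup: equity is a call on the firm's assets struck at the face value.

framework: Merton structural credit model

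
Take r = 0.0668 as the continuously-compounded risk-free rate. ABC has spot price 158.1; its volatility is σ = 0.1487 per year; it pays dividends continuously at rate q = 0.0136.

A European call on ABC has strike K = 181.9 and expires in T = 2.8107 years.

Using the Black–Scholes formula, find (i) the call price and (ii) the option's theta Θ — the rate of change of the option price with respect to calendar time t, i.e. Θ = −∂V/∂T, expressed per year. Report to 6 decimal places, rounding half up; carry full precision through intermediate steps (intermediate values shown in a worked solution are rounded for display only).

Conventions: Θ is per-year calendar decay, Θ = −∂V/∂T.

σ√T = 0.1487·√2.8107 = 0.249298
d₁ = (ln(S/K) + (r−q+σ²/2)T) / (σ√T) = (ln(158.1/181.9) + (0.0668−0.0136+0.1487²/2)·2.8107) / 0.249298 = (-0.140229 + 0.180604) / 0.249298 = 0.161953
d₂ = d₁ − σ√T = 0.161953 − 0.249298 = -0.087344
e^{−rT} = 0.828818
e^{−qT} = 0.962496
N(d₁) = 0.564329,  N(d₂) = 0.465199
Call price V = S·e^{−qT}·N(d₁) − K·e^{−rT}·N(d₂) = 85.874227 − 70.134304 = 15.739924
φ(d₁) = (1/√(2π))·e^{−d₁²/2} = 0.393745
Θ = −S·e^{−qT}·φ(d₁)·σ/(2√T) + q·S·e^{−qT}·N(d₁) − r·K·e^{−rT}·N(d₂) = −2.657168 + 1.167889 − 4.684971 = -6.174250

price = 15.739924
Θ = -6.174250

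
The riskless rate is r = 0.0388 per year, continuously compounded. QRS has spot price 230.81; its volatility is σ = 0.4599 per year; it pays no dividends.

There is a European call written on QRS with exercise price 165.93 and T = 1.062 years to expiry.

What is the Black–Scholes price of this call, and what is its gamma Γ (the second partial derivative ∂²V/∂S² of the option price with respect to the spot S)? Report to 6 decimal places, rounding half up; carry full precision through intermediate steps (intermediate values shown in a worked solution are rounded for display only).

σ√T = 0.4599·√1.062 = 0.473943
d₁ = (ln(S/K) + (r+σ²/2)T) / (σ√T) = (ln(230.81/165.93) + (0.0388+0.4599²/2)·1.062) / 0.473943 = (0.330029 + 0.153516) / 0.473943 = 1.020261
d₂ = d₁ − σ√T = 1.020261 − 0.473943 = 0.546319
e^{−rT} = 0.959632
N(d₁) = 0.846198,  N(d₂) = 0.707577
Call price V = S·N(d₁) − K·e^{−rT}·N(d₂) = 195.310896 − 112.668627 = 82.642269
φ(d₁) = (1/√(2π))·e^{−d₁²/2} = 0.237069
Γ = φ(d₁) / (S·σ·√T) = 0.002167

price = 82.642269
Γ = 0.002167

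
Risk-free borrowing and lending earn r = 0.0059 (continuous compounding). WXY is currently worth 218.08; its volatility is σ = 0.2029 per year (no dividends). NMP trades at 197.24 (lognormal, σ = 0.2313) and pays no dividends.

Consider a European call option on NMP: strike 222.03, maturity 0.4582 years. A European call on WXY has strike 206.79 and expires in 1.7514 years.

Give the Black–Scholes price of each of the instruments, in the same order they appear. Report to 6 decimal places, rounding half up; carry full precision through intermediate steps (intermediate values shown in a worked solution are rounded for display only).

[NMP call K=222.03]
σ√T = 0.2313·√0.4582 = 0.156568
d₁ = (ln(S/K) + (r+σ²/2)T) / (σ√T) = (ln(197.24/222.03) + (0.0059+0.2313²/2)·0.4582) / 0.156568 = (-0.118391 + 0.014960) / 0.156568 = -0.660614
d₂ = d₁ − σ√T = -0.660614 − 0.156568 = -0.817182
e^{−rT} = 0.997300
N(d₁) = 0.254430,  N(d₂) = 0.206912
price = S·N(d₁) − K·e^{−rT}·N(d₂) = 50.183748 − 45.816674 = 4.367075
[WXY call K=206.79]
σ√T = 0.2029·√1.7514 = 0.268519
d₁ = (ln(S/K) + (r+σ²/2)T) / (σ√T) = (ln(218.08/206.79) + (0.0059+0.2029²/2)·1.7514) / 0.268519 = (0.053158 + 0.046384) / 0.268519 = 0.370710
d₂ = d₁ − σ√T = 0.370710 − 0.268519 = 0.102191
e^{−rT} = 0.989720
N(d₁) = 0.644573,  N(d₂) = 0.540698
price = S·N(d₁) − K·e^{−rT}·N(d₂) = 140.568533 − 110.661425 = 29.907108

price(NMP call K=222.03) = 4.367075
price(WXY call K=206.79) = 29.907108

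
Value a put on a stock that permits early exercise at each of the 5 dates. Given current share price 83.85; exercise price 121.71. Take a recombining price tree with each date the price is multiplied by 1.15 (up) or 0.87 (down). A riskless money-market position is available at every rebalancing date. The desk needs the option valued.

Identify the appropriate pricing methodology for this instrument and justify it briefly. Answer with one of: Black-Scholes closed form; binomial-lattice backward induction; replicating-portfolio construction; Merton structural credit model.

framework: binomial-lattice backward induction

Key observation: with exercise allowed before expiry on a discrete up/down model (5 steps from spot 83.85), the strike-121.71 put's value must be rolled back through the tree testing early exercise at each node.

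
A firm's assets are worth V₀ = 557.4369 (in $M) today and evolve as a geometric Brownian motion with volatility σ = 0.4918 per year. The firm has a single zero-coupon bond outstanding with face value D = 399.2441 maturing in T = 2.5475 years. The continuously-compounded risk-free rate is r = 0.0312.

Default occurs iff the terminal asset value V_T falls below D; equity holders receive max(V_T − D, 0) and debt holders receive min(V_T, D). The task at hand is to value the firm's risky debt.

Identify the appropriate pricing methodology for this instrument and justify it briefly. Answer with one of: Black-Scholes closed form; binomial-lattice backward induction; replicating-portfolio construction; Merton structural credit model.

framework: Merton structural credit model

Key observation: with the firm-asset dynamics (V₀ = 557.4369) and a single zero-coupon liability of face 399.2441 given, debt value, spread, and default probability all derive from the option view of the balance sheet.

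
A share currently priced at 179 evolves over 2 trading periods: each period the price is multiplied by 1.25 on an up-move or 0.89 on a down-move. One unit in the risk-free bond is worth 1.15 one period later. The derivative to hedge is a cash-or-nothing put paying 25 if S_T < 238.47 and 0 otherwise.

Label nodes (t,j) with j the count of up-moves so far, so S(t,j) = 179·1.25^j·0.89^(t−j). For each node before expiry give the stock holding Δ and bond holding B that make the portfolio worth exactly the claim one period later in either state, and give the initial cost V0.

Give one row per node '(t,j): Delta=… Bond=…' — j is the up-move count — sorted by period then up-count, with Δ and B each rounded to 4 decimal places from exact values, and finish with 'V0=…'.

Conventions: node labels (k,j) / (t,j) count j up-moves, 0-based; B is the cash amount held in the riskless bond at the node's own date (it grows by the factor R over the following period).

(0,0): Delta=-0.2436 Bond=52.6558
(1,0): Delta=0.0000 Bond=21.7391
(1,1): Delta=-0.3104 Bond=75.4831
V0=9.0434

Since d<R<u, set p* = (R−d)/(u−d) = 0.7222; price each node as the discounted p*-expectation of its children.
Terminal payoffs: V(2,0)=25.0000, V(2,1)=25.0000, V(2,2)=0.0000
(1,0): S=159.3100. Δ = (V_up−V_dn)/(S_up−S_dn) = (25.0000−25.0000)/(199.1375−141.7859) = 0.0000. V = [p*·25.0000 + (1−p*)·25.0000]/1.15 = 21.7391. B = V − Δ·S = 21.7391.
(1,1): S=223.7500. Δ = (V_up−V_dn)/(S_up−S_dn) = (0.0000−25.0000)/(279.6875−199.1375) = -0.3104. V = [p*·0.0000 + (1−p*)·25.0000]/1.15 = 6.0386. B = V − Δ·S = 75.4831.
(0,0): S=179.0000. Δ = (V_up−V_dn)/(S_up−S_dn) = (6.0386−21.7391)/(223.7500−159.3100) = -0.2436. V = [p*·6.0386 + (1−p*)·21.7391]/1.15 = 9.0434. B = V − Δ·S = 52.6558.
As a check, the time-0 holding Δ(0,0)·S0 + B(0,0) comes to 9.0434 — exactly V0.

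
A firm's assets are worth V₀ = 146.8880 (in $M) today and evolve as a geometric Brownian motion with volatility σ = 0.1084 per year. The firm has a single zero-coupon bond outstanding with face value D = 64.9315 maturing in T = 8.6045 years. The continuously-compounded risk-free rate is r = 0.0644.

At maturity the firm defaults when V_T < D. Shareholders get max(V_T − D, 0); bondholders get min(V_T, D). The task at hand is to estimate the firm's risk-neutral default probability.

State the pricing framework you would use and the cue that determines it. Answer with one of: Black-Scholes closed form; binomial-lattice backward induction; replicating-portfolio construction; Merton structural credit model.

framework: Merton structural credit model

Key observation: the question is about default risk generated by asset-value dynamics against a debt face of 64.9315 — the structural framework prices exactly that.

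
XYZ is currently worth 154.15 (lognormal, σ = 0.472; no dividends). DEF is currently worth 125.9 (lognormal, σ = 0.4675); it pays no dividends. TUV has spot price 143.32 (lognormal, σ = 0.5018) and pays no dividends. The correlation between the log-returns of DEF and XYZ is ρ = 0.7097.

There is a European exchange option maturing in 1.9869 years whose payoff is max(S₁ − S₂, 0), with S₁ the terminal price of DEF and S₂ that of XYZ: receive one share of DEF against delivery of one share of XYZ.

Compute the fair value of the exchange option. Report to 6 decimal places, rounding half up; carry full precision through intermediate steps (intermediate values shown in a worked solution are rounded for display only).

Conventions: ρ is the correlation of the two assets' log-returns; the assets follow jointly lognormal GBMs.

exchange price = 15.924424

σ_eff = √(σ₁² + σ₂² − 2ρσ₁σ₂) = √(0.4675² + 0.472² − 2·0.7097·0.4675·0.472) = 0.357960
d₁ = (ln(S₁/S₂) + (q₂ − q₁ + σ_eff²/2)T) / (σ_eff√T) = (ln(125.9/154.15) + (0.0 − 0.0 + 0.064068)·1.9869) / 0.504571 = -0.148923
d₂ = d₁ − σ_eff√T = -0.148923 − 0.504571 = -0.653494
N(d₁) = 0.440807,  N(d₂) = 0.256719
V = S₁·e^{−q₁T}·N(d₁) − S₂·e^{−q₂T}·N(d₂) = 55.497649 − 39.573225 = 15.924424
Key observation: pricing in XYZ-units makes this a unit-strike call on the ratio S₁/S₂ — the risk-free rate cancels and cannot affect the value.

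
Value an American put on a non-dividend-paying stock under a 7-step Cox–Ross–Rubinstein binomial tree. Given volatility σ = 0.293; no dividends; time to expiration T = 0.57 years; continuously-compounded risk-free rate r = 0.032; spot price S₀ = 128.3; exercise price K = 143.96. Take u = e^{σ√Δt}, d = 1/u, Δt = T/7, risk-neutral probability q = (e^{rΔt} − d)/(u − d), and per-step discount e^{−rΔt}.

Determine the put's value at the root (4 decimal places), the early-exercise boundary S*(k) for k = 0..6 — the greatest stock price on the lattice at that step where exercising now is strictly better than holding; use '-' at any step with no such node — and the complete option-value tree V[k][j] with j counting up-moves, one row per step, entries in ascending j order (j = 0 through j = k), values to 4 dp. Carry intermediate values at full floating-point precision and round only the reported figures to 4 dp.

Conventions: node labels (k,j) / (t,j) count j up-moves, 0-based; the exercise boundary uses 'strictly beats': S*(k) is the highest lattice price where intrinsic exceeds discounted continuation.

price = 20.1563
boundary = - - 108.5436 99.8374 108.5436 118.0091 128.3000
tree:
20.1563
27.2004 13.0674
35.4164 18.9517 7.1258
44.1226 26.4949 11.3465 2.8521
52.1306 35.4164 17.5219 5.0986 0.5725
59.4962 44.1226 25.9509 9.0045 1.1358 0.0000
66.2710 52.1306 35.4164 15.6600 2.2537 0.0000 0.0000
72.5024 59.4962 44.1226 25.9509 4.4717 0.0000 0.0000 0.0000

Δt=0.08143, u=1.08720, d=0.91979, q=0.49469, disc=e^(-rΔt)=0.99740
k=7 terminal: V=max(K-S,0) → 72.5024 59.4962 44.1226 25.9509 4.4717 0.0000 0.0000 0.0000
k=6: j=0 S=77.6890 intr=66.2710 cont=65.8964 V=66.2710[EX]; j=1 S=91.8294 intr=52.1306 cont=51.7559 V=52.1306[EX]; j=2 S=108.5436 intr=35.4164 cont=35.0417 V=35.4164[EX]; j=3 S=128.3000 intr=15.6600 cont=15.2854 V=15.6600[EX]; j=4 S=151.6523 intr=0.0000 cont=2.2537 V=2.2537[hold]; j=5 S=179.2550 intr=0.0000 cont=0.0000 V=0.0000[hold]; j=6 S=211.8818 intr=0.0000 cont=0.0000 V=0.0000[hold]  S*(6)=128.3000
k=5: j=0 S=84.4638 intr=59.4962 cont=59.1215 V=59.4962[EX]; j=1 S=99.8374 intr=44.1226 cont=43.7480 V=44.1226[EX]; j=2 S=118.0091 intr=25.9509 cont=25.5763 V=25.9509[EX]; j=3 S=139.4883 intr=4.4717 cont=9.0045 V=9.0045[hold]; j=4 S=164.8770 intr=0.0000 cont=1.1358 V=1.1358[hold]; j=5 S=194.8869 intr=0.0000 cont=0.0000 V=0.0000[hold]  S*(5)=118.0091
k=4: j=0 S=91.8294 intr=52.1306 cont=51.7559 V=52.1306[EX]; j=1 S=108.5436 intr=35.4164 cont=35.0417 V=35.4164[EX]; j=2 S=128.3000 intr=15.6600 cont=17.5219 V=17.5219[hold]; j=3 S=151.6523 intr=0.0000 cont=5.0986 V=5.0986[hold]; j=4 S=179.2550 intr=0.0000 cont=0.5725 V=0.5725[hold]  S*(4)=108.5436
k=3: j=0 S=99.8374 intr=44.1226 cont=43.7480 V=44.1226[EX]; j=1 S=118.0091 intr=25.9509 cont=26.4949 V=26.4949[hold]; j=2 S=139.4883 intr=4.4717 cont=11.3465 V=11.3465[hold]; j=3 S=164.8770 intr=0.0000 cont=2.8521 V=2.8521[hold]  S*(3)=99.8374
k=2: j=0 S=108.5436 intr=35.4164 cont=35.3102 V=35.4164[EX]; j=1 S=128.3000 intr=15.6600 cont=18.9517 V=18.9517[hold]; j=2 S=151.6523 intr=0.0000 cont=7.1258 V=7.1258[hold]  S*(2)=108.5436
k=1: j=0 S=118.0091 intr=25.9509 cont=27.2004 V=27.2004[hold]; j=1 S=139.4883 intr=4.4717 cont=13.0674 V=13.0674[hold]  S*(1)=-
k=0: j=0 S=128.3000 intr=15.6600 cont=20.1563 V=20.1563[hold]  S*(0)=-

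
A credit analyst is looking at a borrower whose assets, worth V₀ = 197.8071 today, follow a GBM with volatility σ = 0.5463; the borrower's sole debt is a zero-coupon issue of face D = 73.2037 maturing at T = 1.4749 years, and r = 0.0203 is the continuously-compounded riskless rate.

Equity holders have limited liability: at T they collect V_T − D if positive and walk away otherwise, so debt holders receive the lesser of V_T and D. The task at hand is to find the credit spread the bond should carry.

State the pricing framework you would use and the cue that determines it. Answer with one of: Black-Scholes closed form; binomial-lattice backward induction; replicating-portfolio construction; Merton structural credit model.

Key observation: a levered firm with one bullet debt due at 1.4749 years is the canonical structural-credit setup: equity is a call on the firm's assets struck at the face value.

framework: Merton structural credit model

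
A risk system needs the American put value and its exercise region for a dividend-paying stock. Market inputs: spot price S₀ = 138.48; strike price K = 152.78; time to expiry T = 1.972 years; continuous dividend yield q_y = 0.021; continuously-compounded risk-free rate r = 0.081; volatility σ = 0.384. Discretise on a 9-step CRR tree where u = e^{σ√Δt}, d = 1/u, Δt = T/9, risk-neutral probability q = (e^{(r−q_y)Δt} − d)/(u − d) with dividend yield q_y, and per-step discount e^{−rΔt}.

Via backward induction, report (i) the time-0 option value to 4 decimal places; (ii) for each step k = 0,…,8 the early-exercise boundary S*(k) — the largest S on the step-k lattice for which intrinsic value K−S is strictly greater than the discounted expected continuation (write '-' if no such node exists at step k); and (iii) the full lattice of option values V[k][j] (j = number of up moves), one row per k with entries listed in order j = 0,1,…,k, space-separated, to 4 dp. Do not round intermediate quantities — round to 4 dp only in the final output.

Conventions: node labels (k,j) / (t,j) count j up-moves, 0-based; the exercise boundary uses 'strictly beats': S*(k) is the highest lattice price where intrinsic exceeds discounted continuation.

Δt=0.21911, u=1.19692, d=0.83548, q=0.49180, disc=e^(-rΔt)=0.98241
k=9 terminal: V=max(K-S,0) → 125.3127 113.4302 96.4072 72.0199 37.0826 0.0000 0.0000 0.0000 0.0000 0.0000
k=8: j=0 S=32.8760 intr=119.9040 cont=117.3673 V=119.9040[EX]; j=1 S=47.0984 intr=105.6816 cont=103.2102 V=105.6816[EX]; j=2 S=67.4735 intr=85.3065 cont=82.9286 V=85.3065[EX]; j=3 S=96.6630 intr=56.1170 cont=53.8732 V=56.1170[EX]; j=4 S=138.4800 intr=14.3000 cont=18.5140 V=18.5140[hold]; j=5 S=198.3873 intr=0.0000 cont=0.0000 V=0.0000[hold]; j=6 S=284.2110 intr=0.0000 cont=0.0000 V=0.0000[hold]; j=7 S=407.1625 intr=0.0000 cont=0.0000 V=0.0000[hold]; j=8 S=583.3036 intr=0.0000 cont=0.0000 V=0.0000[hold]  S*(8)=96.6630
k=7: j=0 S=39.3498 intr=113.4302 cont=110.9232 V=113.4302[EX]; j=1 S=56.3728 intr=96.4072 cont=93.9783 V=96.4072[EX]; j=2 S=80.7601 intr=72.0199 cont=69.7031 V=72.0199[EX]; j=3 S=115.6974 intr=37.0826 cont=36.9621 V=37.0826[EX]; j=4 S=165.7488 intr=0.0000 cont=9.2433 V=9.2433[hold]; j=5 S=237.4529 intr=0.0000 cont=0.0000 V=0.0000[hold]; j=6 S=340.1765 intr=0.0000 cont=0.0000 V=0.0000[hold]; j=7 S=487.3390 intr=0.0000 cont=0.0000 V=0.0000[hold]  S*(7)=115.6974
k=6: j=0 S=47.0984 intr=105.6816 cont=103.2102 V=105.6816[EX]; j=1 S=67.4735 intr=85.3065 cont=82.9286 V=85.3065[EX]; j=2 S=96.6630 intr=56.1170 cont=53.8732 V=56.1170[EX]; j=3 S=138.4800 intr=14.3000 cont=22.9798 V=22.9798[hold]; j=4 S=198.3873 intr=0.0000 cont=4.6148 V=4.6148[hold]; j=5 S=284.2110 intr=0.0000 cont=0.0000 V=0.0000[hold]; j=6 S=407.1625 intr=0.0000 cont=0.0000 V=0.0000[hold]  S*(6)=96.6630
k=5: j=0 S=56.3728 intr=96.4072 cont=93.9783 V=96.4072[EX]; j=1 S=80.7601 intr=72.0199 cont=69.7031 V=72.0199[EX]; j=2 S=115.6974 intr=37.0826 cont=39.1197 V=39.1197[hold]; j=3 S=165.7488 intr=0.0000 cont=13.7026 V=13.7026[hold]; j=4 S=237.4529 intr=0.0000 cont=2.3040 V=2.3040[hold]; j=5 S=340.1765 intr=0.0000 cont=0.0000 V=0.0000[hold]  S*(5)=80.7601
k=4: j=0 S=67.4735 intr=85.3065 cont=82.9286 V=85.3065[EX]; j=1 S=96.6630 intr=56.1170 cont=54.8574 V=56.1170[EX]; j=2 S=138.4800 intr=14.3000 cont=26.1514 V=26.1514[hold]; j=3 S=198.3873 intr=0.0000 cont=7.9544 V=7.9544[hold]; j=4 S=284.2110 intr=0.0000 cont=1.1503 V=1.1503[hold]  S*(4)=96.6630
k=3: j=0 S=80.7601 intr=72.0199 cont=69.7031 V=72.0199[EX]; j=1 S=115.6974 intr=37.0826 cont=40.6521 V=40.6521[hold]; j=2 S=165.7488 intr=0.0000 cont=16.8995 V=16.8995[hold]; j=3 S=237.4529 intr=0.0000 cont=4.5271 V=4.5271[hold]  S*(3)=80.7601
k=2: j=0 S=96.6630 intr=56.1170 cont=55.5977 V=56.1170[EX]; j=1 S=138.4800 intr=14.3000 cont=28.4610 V=28.4610[hold]; j=2 S=198.3873 intr=0.0000 cont=10.6246 V=10.6246[hold]  S*(2)=96.6630
k=1: j=0 S=115.6974 intr=37.0826 cont=41.7679 V=41.7679[hold]; j=1 S=165.7488 intr=0.0000 cont=19.3427 V=19.3427[hold]  S*(1)=-
k=0: j=0 S=138.4800 intr=14.3000 cont=30.1985 V=30.1985[hold]  S*(0)=-

price = 30.1985
boundary = - - 96.6630 80.7601 96.6630 80.7601 96.6630 115.6974 96.6630
tree:
30.1985
41.7679 19.3427
56.1170 28.4610 10.6246
72.0199 40.6521 16.8995 4.5271
85.3065 56.1170 26.1514 7.9544 1.1503
96.4072 72.0199 39.1197 13.7026 2.3040 0.0000
105.6816 85.3065 56.1170 22.9798 4.6148 0.0000 0.0000
113.4302 96.4072 72.0199 37.0826 9.2433 0.0000 0.0000 0.0000
119.9040 105.6816 85.3065 56.1170 18.5140 0.0000 0.0000 0.0000 0.0000
125.3127 113.4302 96.4072 72.0199 37.0826 0.0000 0.0000 0.0000 0.0000 0.0000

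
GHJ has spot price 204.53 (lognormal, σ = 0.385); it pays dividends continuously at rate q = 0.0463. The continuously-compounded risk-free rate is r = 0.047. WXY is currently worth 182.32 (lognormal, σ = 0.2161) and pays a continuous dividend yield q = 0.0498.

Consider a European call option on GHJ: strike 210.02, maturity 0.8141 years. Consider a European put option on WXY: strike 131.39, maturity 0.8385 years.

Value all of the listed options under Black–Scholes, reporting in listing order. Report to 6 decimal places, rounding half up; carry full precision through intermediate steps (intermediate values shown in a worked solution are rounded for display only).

[GHJ call K=210.02]
σ√T = 0.385·√0.8141 = 0.347376
d₁ = (ln(S/K) + (r−q+σ²/2)T) / (σ√T) = (ln(204.53/210.02) + (0.047−0.0463+0.385²/2)·0.8141) / 0.347376 = (-0.026488 + 0.060905) / 0.347376 = 0.099076
d₂ = d₁ − σ√T = 0.099076 − 0.347376 = -0.248299
e^{−rT} = 0.962460
e^{−qT} = 0.963009
N(d₁) = 0.539461,  N(d₂) = 0.401951
price = S·e^{−qT}·N(d₁) − K·e^{−rT}·N(d₂) = 106.254528 − 81.248789 = 25.005740
[WXY put K=131.39]
σ√T = 0.2161·√0.8385 = 0.197882
d₁ = (ln(S/K) + (r−q+σ²/2)T) / (σ√T) = (ln(182.32/131.39) + (0.047−0.0498+0.2161²/2)·0.8385) / 0.197882 = (0.327593 + 0.017231) / 0.197882 = 1.742575
d₂ = d₁ − σ√T = 1.742575 − 0.197882 = 1.544693
e^{−rT} = 0.961357
e^{−qT} = 0.959103
N(−d₁) = 0.040704,  N(−d₂) = 0.061210
price = K·e^{−rT}·N(−d₂) − S·e^{−qT}·N(−d₁) = 7.731634 − 7.117637 = 0.613997

price(GHJ call K=210.02) = 25.005740
price(WXY put K=131.39) = 0.613997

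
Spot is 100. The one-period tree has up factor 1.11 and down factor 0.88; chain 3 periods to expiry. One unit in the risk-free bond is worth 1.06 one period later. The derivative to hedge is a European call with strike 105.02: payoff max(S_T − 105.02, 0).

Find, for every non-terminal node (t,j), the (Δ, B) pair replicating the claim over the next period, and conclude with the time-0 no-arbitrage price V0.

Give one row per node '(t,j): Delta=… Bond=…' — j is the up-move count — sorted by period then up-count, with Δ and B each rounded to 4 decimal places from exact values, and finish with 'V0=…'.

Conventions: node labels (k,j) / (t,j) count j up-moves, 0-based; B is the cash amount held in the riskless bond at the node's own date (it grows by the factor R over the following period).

Risk-neutral probability p* = (R−d)/(u−d) = (1.06−0.88)/(1.11−0.88) = 0.7826.
Payoffs at expiry: V(3,0)=0.0000, V(3,1)=0.0000, V(3,2)=3.4048, V(3,3)=31.7431
Node (2,0) S=77.4400: V=(p*·0.0000+(1−p*)·0.0000)/1.06=0.0000; Δ=(0.0000−0.0000)/(85.9584−68.1472)=0.0000; B=V−Δ·S=0.0000
Node (2,1) S=97.6800: V=(p*·3.4048+(1−p*)·0.0000)/1.06=2.5138; Δ=(3.4048−0.0000)/(108.4248−85.9584)=0.1516; B=V−Δ·S=-12.2897
Node (2,2) S=123.2100: V=(p*·31.7431+(1−p*)·3.4048)/1.06=24.1345; Δ=(31.7431−3.4048)/(136.7631−108.4248)=1.0000; B=V−Δ·S=-99.0755
Node (1,0) S=88.0000: V=(p*·2.5138+(1−p*)·0.0000)/1.06=1.8560; Δ=(2.5138−0.0000)/(97.6800−77.4400)=0.1242; B=V−Δ·S=-9.0736
Node (1,1) S=111.0000: V=(p*·24.1345+(1−p*)·2.5138)/1.06=18.3343; Δ=(24.1345−2.5138)/(123.2100−97.6800)=0.8469; B=V−Δ·S=-75.6689
Node (0,0) S=100.0000: V=(p*·18.3343+(1−p*)·1.8560)/1.06=13.9170; Δ=(18.3343−1.8560)/(111.0000−88.0000)=0.7164; B=V−Δ·S=-57.7280
Verification: the root portfolio costs Δ(0,0)·S0 + B(0,0) = 13.9170, matching V0.

(0,0): Delta=0.7164 Bond=-57.7280
(1,0): Delta=0.1242 Bond=-9.0736
(1,1): Delta=0.8469 Bond=-75.6689
(2,0): Delta=0.0000 Bond=0.0000
(2,1): Delta=0.1516 Bond=-12.2897
(2,2): Delta=1.0000 Bond=-99.0755
V0=13.9170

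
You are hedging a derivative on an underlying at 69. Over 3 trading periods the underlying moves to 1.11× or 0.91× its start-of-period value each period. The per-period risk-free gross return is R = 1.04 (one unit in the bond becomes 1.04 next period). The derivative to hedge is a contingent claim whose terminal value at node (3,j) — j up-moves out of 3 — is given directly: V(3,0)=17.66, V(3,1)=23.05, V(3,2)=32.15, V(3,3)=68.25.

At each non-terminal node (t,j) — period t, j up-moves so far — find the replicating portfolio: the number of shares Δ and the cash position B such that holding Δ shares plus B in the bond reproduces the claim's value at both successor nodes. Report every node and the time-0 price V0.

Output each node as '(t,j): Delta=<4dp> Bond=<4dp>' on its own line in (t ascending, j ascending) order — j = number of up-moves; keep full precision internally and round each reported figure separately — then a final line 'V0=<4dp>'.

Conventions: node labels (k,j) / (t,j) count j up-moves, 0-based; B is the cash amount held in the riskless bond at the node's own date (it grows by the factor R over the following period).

Arbitrage-free pricing uses the up-move probability p* = (R−d)/(u−d) = 0.6500, discounting each step at R = 1.04.
At maturity the claim pays: V(3,0)=17.6600, V(3,1)=23.0500, V(3,2)=32.1500, V(3,3)=68.2500
(2,0): S=57.1389. Δ = (V_up−V_dn)/(S_up−S_dn) = (23.0500−17.6600)/(63.4242−51.9964) = 0.4717. V = [p*·23.0500 + (1−p*)·17.6600]/1.04 = 20.3495. B = V − Δ·S = -6.6005.
(2,1): S=69.6969. Δ = (V_up−V_dn)/(S_up−S_dn) = (32.1500−23.0500)/(77.3636−63.4242) = 0.6528. V = [p*·32.1500 + (1−p*)·23.0500]/1.04 = 27.8510. B = V − Δ·S = -17.6490.
(2,2): S=85.0149. Δ = (V_up−V_dn)/(S_up−S_dn) = (68.2500−32.1500)/(94.3665−77.3636) = 2.1232. V = [p*·68.2500 + (1−p*)·32.1500]/1.04 = 53.4760. B = V − Δ·S = -127.0240.
(1,0): S=62.7900. Δ = (V_up−V_dn)/(S_up−S_dn) = (27.8510−20.3495)/(69.6969−57.1389) = 0.5973. V = [p*·27.8510 + (1−p*)·20.3495]/1.04 = 24.2552. B = V − Δ·S = -13.2520.
(1,1): S=76.5900. Δ = (V_up−V_dn)/(S_up−S_dn) = (53.4760−27.8510)/(85.0149−69.6969) = 1.6729. V = [p*·53.4760 + (1−p*)·27.8510]/1.04 = 42.7954. B = V − Δ·S = -85.3296.
(0,0): S=69.0000. Δ = (V_up−V_dn)/(S_up−S_dn) = (42.7954−24.2552)/(76.5900−62.7900) = 1.3435. V = [p*·42.7954 + (1−p*)·24.2552]/1.04 = 34.9099. B = V − Δ·S = -57.7908.
Sanity check at the root: Δ(0,0)·S0 + B(0,0) reproduces V0 = 34.9099.

(0,0): Delta=1.3435 Bond=-57.7908
(1,0): Delta=0.5973 Bond=-13.2520
(1,1): Delta=1.6729 Bond=-85.3296
(2,0): Delta=0.4717 Bond=-6.6005
(2,1): Delta=0.6528 Bond=-17.6490
(2,2): Delta=2.1232 Bond=-127.0240
V0=34.9099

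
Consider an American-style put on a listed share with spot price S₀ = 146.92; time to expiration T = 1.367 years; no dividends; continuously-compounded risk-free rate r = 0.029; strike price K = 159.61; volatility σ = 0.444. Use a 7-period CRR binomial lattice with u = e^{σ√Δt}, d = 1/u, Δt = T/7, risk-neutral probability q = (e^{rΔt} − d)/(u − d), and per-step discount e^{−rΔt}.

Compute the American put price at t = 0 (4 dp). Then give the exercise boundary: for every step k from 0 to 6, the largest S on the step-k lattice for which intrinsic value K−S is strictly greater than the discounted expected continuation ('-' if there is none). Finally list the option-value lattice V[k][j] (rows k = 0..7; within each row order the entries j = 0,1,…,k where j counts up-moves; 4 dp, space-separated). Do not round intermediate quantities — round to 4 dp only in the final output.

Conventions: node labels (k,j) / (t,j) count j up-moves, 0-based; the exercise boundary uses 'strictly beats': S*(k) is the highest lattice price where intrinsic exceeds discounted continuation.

price = 35.5018
boundary = - - - 81.5537 67.0242 81.5537 99.2330
tree:
35.5018
47.8169 21.7935
62.2666 31.8078 10.5601
78.0563 44.8950 17.1678 3.1014
92.5858 60.7652 27.2192 5.8353 0.0000
104.5268 78.0563 41.6512 10.9790 0.0000 0.0000
114.3404 92.5858 60.3770 20.6567 0.0000 0.0000 0.0000
122.4056 104.5268 78.0563 38.8652 0.0000 0.0000 0.0000 0.0000

params: Δt=0.19529 u=1.21678 d=0.82184 q=0.46548 e^(-rΔt)=0.99435
t_7 payoffs: 122.4056 104.5268 78.0563 38.8652 0.0000 0.0000 0.0000 0.0000
t_6: node(6,0) S=45.2696 payoff=114.3404 vs cont=113.4390 → 114.3404 [stop]  node(6,1) S=67.0242 payoff=92.5858 vs cont=91.6845 → 92.5858 [stop]  node(6,2) S=99.2330 payoff=60.3770 vs cont=59.4756 → 60.3770 [stop]  node(6,3) S=146.9200 payoff=12.6900 vs cont=20.6567 → 20.6567 [wait]  node(6,4) S=217.5232 payoff=0.0000 vs cont=0.0000 → 0.0000 [wait]  node(6,5) S=322.0552 payoff=0.0000 vs cont=0.0000 → 0.0000 [wait]  node(6,6) S=476.8206 payoff=0.0000 vs cont=0.0000 → 0.0000 [wait]  ⇒ S*(6)=99.2330
t_5: node(5,0) S=55.0832 payoff=104.5268 vs cont=103.6254 → 104.5268 [stop]  node(5,1) S=81.5537 payoff=78.0563 vs cont=77.1549 → 78.0563 [stop]  node(5,2) S=120.7448 payoff=38.8652 vs cont=41.6512 → 41.6512 [wait]  node(5,3) S=178.7694 payoff=0.0000 vs cont=10.9790 → 10.9790 [wait]  node(5,4) S=264.6781 payoff=0.0000 vs cont=0.0000 → 0.0000 [wait]  node(5,5) S=391.8706 payoff=0.0000 vs cont=0.0000 → 0.0000 [wait]  ⇒ S*(5)=81.5537
t_4: node(4,0) S=67.0242 payoff=92.5858 vs cont=91.6845 → 92.5858 [stop]  node(4,1) S=99.2330 payoff=60.3770 vs cont=60.7652 → 60.7652 [wait]  node(4,2) S=146.9200 payoff=12.6900 vs cont=27.2192 → 27.2192 [wait]  node(4,3) S=217.5232 payoff=0.0000 vs cont=5.8353 → 5.8353 [wait]  node(4,4) S=322.0552 payoff=0.0000 vs cont=0.0000 → 0.0000 [wait]  ⇒ S*(4)=67.0242
t_3: node(3,0) S=81.5537 payoff=78.0563 vs cont=77.3346 → 78.0563 [stop]  node(3,1) S=120.7448 payoff=38.8652 vs cont=44.8950 → 44.8950 [wait]  node(3,2) S=178.7694 payoff=0.0000 vs cont=17.1678 → 17.1678 [wait]  node(3,3) S=264.6781 payoff=0.0000 vs cont=3.1014 → 3.1014 [wait]  ⇒ S*(3)=81.5537
t_2: node(2,0) S=99.2330 payoff=60.3770 vs cont=62.2666 → 62.2666 [wait]  node(2,1) S=146.9200 payoff=12.6900 vs cont=31.8078 → 31.8078 [wait]  node(2,2) S=217.5232 payoff=0.0000 vs cont=10.5601 → 10.5601 [wait]  ⇒ S*(2)=-
t_1: node(1,0) S=120.7448 payoff=38.8652 vs cont=47.8169 → 47.8169 [wait]  node(1,1) S=178.7694 payoff=0.0000 vs cont=21.7935 → 21.7935 [wait]  ⇒ S*(1)=-
t_0: node(0,0) S=146.9200 payoff=12.6900 vs cont=35.5018 → 35.5018 [wait]  ⇒ S*(0)=-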